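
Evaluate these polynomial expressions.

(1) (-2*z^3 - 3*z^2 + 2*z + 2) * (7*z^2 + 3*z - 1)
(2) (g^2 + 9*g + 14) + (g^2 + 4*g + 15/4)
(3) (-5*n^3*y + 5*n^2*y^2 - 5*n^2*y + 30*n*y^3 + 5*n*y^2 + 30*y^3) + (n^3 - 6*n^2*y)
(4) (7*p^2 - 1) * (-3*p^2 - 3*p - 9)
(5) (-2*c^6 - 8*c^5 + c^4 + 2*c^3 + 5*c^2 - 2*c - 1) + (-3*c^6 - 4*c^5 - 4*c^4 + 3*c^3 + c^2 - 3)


(1) = -14*z^5 - 27*z^4 + 7*z^3 + 23*z^2 + 4*z - 2
(2) = 2*g^2 + 13*g + 71/4
(3) = -5*n^3*y + n^3 + 5*n^2*y^2 - 11*n^2*y + 30*n*y^3 + 5*n*y^2 + 30*y^3
(4) = -21*p^4 - 21*p^3 - 60*p^2 + 3*p + 9
(5) = -5*c^6 - 12*c^5 - 3*c^4 + 5*c^3 + 6*c^2 - 2*c - 4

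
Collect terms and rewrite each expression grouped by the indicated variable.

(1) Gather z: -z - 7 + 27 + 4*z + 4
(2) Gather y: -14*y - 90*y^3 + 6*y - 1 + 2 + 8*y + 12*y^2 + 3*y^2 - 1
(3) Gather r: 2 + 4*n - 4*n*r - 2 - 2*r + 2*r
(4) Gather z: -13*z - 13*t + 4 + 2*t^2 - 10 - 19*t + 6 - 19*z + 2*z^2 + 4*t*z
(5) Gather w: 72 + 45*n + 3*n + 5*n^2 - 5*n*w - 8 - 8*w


(1) = 3*z + 24
(2) = -90*y^3 + 15*y^2
(3) = -4*n*r + 4*n
(4) = 2*t^2 - 32*t + 2*z^2 + z*(4*t - 32)
(5) = 5*n^2 + 48*n + w*(-5*n - 8) + 64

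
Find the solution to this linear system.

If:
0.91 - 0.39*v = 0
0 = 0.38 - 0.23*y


Then:
v = 2.33
y = 1.65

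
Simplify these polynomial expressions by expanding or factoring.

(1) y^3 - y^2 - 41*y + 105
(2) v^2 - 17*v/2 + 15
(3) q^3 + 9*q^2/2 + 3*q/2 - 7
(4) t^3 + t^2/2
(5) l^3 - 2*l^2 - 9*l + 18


(1) = (y - 5)*(y - 3)*(y + 7)
(2) = (v - 6)*(v - 5/2)
(3) = (q - 1)*(q + 2)*(q + 7/2)
(4) = t^2*(t + 1/2)
(5) = (l - 3)*(l - 2)*(l + 3)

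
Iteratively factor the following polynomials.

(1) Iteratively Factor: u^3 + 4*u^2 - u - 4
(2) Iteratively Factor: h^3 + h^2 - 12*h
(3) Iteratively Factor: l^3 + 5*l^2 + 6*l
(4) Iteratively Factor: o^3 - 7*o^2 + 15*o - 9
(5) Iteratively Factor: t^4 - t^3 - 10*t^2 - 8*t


(1) = (u + 4)*(u^2 - 1) = (u + 1)*(u + 4)*(u - 1)
(2) = (h + 4)*(h^2 - 3*h) = (h - 3)*(h + 4)*(h)
(3) = (l + 3)*(l^2 + 2*l) = l*(l + 3)*(l + 2)
(4) = (o - 1)*(o^2 - 6*o + 9) = (o - 3)*(o - 1)*(o - 3)
(5) = (t + 2)*(t^3 - 3*t^2 - 4*t) = t*(t + 2)*(t^2 - 3*t - 4) = t*(t + 1)*(t + 2)*(t - 4)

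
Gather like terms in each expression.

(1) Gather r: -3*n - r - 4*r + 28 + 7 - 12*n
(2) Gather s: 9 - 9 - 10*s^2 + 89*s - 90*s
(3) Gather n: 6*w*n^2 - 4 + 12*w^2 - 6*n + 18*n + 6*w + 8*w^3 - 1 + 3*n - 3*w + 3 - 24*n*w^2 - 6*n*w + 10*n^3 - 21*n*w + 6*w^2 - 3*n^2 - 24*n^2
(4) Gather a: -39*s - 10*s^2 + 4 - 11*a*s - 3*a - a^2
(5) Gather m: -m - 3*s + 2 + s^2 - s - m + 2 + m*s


(1) = -15*n - 5*r + 35
(2) = -10*s^2 - s
(3) = 10*n^3 + n^2*(6*w - 27) + n*(-24*w^2 - 27*w + 15) + 8*w^3 + 18*w^2 + 3*w - 2
(4) = -a^2 + a*(-11*s - 3) - 10*s^2 - 39*s + 4
(5) = m*(s - 2) + s^2 - 4*s + 4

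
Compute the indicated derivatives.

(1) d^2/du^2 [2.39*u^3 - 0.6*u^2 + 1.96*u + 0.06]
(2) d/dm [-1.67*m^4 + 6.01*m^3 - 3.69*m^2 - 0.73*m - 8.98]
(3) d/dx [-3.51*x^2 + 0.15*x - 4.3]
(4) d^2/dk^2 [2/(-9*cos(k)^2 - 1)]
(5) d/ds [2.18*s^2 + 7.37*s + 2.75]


(1) = 14.34*u - 1.2
(2) = -6.68*m^3 + 18.03*m^2 - 7.38*m - 0.73
(3) = 0.15 - 7.02*x
(4) = 36*(18*sin(k)^4 - 7*sin(k)^2 - 10)/(9*cos(k)^2 + 1)^3
(5) = 4.36*s + 7.37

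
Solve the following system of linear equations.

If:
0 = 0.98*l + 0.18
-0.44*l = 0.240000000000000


Then:
No Solution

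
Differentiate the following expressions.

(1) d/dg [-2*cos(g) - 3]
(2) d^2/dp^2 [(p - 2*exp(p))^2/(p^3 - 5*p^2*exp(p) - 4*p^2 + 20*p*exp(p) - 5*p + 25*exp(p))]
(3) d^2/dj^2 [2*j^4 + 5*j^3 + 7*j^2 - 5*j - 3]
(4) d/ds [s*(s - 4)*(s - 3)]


(1) = 2*sin(g)
(2) = (2*(p - 2*exp(p))^2*(5*p^2*exp(p) - 3*p^2 - 10*p*exp(p) + 8*p - 45*exp(p) + 5)^2 + (p - 2*exp(p))*((p - 2*exp(p))*(5*p^2*exp(p) - 6*p - 55*exp(p) + 8) - 4*(2*exp(p) - 1)*(5*p^2*exp(p) - 3*p^2 - 10*p*exp(p) + 8*p - 45*exp(p) + 5))*(p^3 - 5*p^2*exp(p) - 4*p^2 + 20*p*exp(p) - 5*p + 25*exp(p)) + 2*(2*(-p + 2*exp(p))*exp(p) + (2*exp(p) - 1)^2)*(p^3 - 5*p^2*exp(p) - 4*p^2 + 20*p*exp(p) - 5*p + 25*exp(p))^2)/(p^3 - 5*p^2*exp(p) - 4*p^2 + 20*p*exp(p) - 5*p + 25*exp(p))^3
(3) = 24*j^2 + 30*j + 14
(4) = 3*s^2 - 14*s + 12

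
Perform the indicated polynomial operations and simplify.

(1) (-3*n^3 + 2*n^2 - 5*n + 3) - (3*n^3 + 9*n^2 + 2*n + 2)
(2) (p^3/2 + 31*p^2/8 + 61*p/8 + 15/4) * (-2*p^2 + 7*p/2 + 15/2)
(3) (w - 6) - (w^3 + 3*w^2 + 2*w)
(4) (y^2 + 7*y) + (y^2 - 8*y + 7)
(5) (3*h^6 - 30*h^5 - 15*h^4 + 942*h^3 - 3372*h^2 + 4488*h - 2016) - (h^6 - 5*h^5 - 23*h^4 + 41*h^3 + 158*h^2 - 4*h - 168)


(1) = -6*n^3 - 7*n^2 - 7*n + 1
(2) = -p^5 - 6*p^4 + 33*p^3/16 + 193*p^2/4 + 1125*p/16 + 225/8
(3) = -w^3 - 3*w^2 - w - 6
(4) = 2*y^2 - y + 7
(5) = 2*h^6 - 25*h^5 + 8*h^4 + 901*h^3 - 3530*h^2 + 4492*h - 1848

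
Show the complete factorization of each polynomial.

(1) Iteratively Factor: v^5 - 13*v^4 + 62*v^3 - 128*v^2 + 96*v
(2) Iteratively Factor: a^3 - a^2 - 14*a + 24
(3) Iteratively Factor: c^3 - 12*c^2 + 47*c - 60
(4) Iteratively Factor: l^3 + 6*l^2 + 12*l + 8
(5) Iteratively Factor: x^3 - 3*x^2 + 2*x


(1) = (v - 4)*(v^4 - 9*v^3 + 26*v^2 - 24*v) = v*(v - 4)*(v^3 - 9*v^2 + 26*v - 24) = v*(v - 4)*(v - 3)*(v^2 - 6*v + 8) = v*(v - 4)*(v - 3)*(v - 2)*(v - 4)
(2) = (a - 2)*(a^2 + a - 12) = (a - 3)*(a - 2)*(a + 4)
(3) = (c - 5)*(c^2 - 7*c + 12) = (c - 5)*(c - 4)*(c - 3)
(4) = (l + 2)*(l^2 + 4*l + 4) = (l + 2)^2*(l + 2)
(5) = (x - 1)*(x^2 - 2*x) = x*(x - 1)*(x - 2)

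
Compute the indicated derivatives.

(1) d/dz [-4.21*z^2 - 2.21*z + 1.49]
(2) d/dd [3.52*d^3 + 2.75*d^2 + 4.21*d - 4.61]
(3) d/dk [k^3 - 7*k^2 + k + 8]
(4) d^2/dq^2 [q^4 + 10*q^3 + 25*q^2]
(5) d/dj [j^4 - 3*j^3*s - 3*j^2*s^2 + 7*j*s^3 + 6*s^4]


(1) = -8.42*z - 2.21
(2) = 10.56*d^2 + 5.5*d + 4.21
(3) = 3*k^2 - 14*k + 1
(4) = 12*q^2 + 60*q + 50
(5) = 4*j^3 - 9*j^2*s - 6*j*s^2 + 7*s^3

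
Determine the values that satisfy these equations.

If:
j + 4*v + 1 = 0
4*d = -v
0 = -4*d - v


Then:
d = -v/4
j = -4*v - 1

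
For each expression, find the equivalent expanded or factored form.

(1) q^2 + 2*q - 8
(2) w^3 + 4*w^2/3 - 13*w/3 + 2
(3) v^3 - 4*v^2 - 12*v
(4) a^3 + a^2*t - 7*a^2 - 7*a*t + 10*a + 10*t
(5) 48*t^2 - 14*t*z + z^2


(1) = (q - 2)*(q + 4)
(2) = (w - 1)*(w - 2/3)*(w + 3)
(3) = v*(v - 6)*(v + 2)
(4) = (a - 5)*(a - 2)*(a + t)
(5) = (-8*t + z)*(-6*t + z)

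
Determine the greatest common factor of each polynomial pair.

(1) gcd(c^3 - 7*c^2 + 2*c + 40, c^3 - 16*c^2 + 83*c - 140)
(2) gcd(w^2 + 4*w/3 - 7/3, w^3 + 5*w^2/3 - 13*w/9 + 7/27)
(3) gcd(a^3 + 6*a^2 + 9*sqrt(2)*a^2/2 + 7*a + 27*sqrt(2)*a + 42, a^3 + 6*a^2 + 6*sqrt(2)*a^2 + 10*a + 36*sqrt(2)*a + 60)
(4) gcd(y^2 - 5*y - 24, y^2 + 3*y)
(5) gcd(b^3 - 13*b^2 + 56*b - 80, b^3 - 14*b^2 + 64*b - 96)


(1) = c^2 - 9*c + 20
(2) = gcd((w - 1)*(w + 7/3), (w - 1/3)^2*(w + 7/3)) = w + 7/3
(3) = gcd((a + 6)*(a + sqrt(2))*(a + 7*sqrt(2)/2), (a + 6)*(a + sqrt(2))*(a + 5*sqrt(2))) = a^2 + a*(sqrt(2) + 6) + 6*sqrt(2)
(4) = y + 3
(5) = gcd((b - 5)*(b - 4)^2, (b - 6)*(b - 4)^2) = b^2 - 8*b + 16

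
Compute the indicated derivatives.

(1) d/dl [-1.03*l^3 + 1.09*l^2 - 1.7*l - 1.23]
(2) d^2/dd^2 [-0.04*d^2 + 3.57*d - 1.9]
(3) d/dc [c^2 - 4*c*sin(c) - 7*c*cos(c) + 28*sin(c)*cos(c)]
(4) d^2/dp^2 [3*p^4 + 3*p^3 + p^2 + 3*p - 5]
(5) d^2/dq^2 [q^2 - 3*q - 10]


(1) = -3.09*l^2 + 2.18*l - 1.7
(2) = -0.0800000000000000
(3) = 7*c*sin(c) - 4*c*cos(c) + 2*c - 4*sin(c) - 7*cos(c) + 28*cos(2*c)
(4) = 36*p^2 + 18*p + 2
(5) = 2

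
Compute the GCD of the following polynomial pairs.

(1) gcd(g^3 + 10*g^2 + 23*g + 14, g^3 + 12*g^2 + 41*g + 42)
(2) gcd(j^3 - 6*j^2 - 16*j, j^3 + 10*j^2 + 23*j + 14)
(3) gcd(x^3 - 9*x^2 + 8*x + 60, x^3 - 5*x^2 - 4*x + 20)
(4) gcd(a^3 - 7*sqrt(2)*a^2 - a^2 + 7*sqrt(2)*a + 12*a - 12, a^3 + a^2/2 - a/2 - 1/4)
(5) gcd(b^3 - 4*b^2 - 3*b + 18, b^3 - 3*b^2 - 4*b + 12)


(1) = g^2 + 9*g + 14
(2) = j + 2
(3) = gcd((x - 6)*(x - 5)*(x + 2), (x - 5)*(x - 2)*(x + 2)) = x^2 - 3*x - 10
(4) = 1
(5) = gcd((b - 3)^2*(b + 2), (b - 3)*(b - 2)*(b + 2)) = b^2 - b - 6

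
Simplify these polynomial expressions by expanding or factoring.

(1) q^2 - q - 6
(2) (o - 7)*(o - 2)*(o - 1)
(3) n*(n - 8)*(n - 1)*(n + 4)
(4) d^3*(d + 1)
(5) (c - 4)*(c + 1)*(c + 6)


(1) = (q - 3)*(q + 2)
(2) = o^3 - 10*o^2 + 23*o - 14
(3) = n^4 - 5*n^3 - 28*n^2 + 32*n
(4) = d^4 + d^3
(5) = c^3 + 3*c^2 - 22*c - 24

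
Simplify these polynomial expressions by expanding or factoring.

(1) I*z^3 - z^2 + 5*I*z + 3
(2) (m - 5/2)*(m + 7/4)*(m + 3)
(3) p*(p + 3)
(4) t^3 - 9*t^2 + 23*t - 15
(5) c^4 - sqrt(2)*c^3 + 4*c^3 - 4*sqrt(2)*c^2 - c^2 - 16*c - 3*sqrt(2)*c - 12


(1) = (z - I)*(z + 3*I)*(I*z + 1)
(2) = m^3 + 9*m^2/4 - 53*m/8 - 105/8
(3) = p^2 + 3*p
(4) = (t - 5)*(t - 3)*(t - 1)
(5) = (c + 1)*(c + 3)*(c - 2*sqrt(2))*(c + sqrt(2))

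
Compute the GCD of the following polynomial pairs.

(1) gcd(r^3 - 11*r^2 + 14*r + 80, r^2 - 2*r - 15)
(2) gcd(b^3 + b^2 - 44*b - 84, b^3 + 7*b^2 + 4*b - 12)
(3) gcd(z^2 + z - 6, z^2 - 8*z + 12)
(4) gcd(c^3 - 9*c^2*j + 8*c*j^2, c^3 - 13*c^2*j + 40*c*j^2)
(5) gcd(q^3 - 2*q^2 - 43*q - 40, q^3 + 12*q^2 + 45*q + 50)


(1) = gcd((r - 8)*(r - 5)*(r + 2), (r - 5)*(r + 3)) = r - 5
(2) = gcd((b - 7)*(b + 2)*(b + 6), (b - 1)*(b + 2)*(b + 6)) = b^2 + 8*b + 12
(3) = gcd((z - 2)*(z + 3), (z - 6)*(z - 2)) = z - 2
(4) = gcd(c*(c - 8*j)*(c - j), c*(c - 8*j)*(c - 5*j)) = c^2 - 8*c*j
(5) = q + 5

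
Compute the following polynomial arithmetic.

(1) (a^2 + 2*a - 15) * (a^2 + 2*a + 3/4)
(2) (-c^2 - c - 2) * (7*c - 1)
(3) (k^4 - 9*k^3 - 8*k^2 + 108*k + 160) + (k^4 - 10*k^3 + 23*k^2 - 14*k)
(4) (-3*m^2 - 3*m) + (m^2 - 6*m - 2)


(1) = a^4 + 4*a^3 - 41*a^2/4 - 57*a/2 - 45/4
(2) = -7*c^3 - 6*c^2 - 13*c + 2
(3) = 2*k^4 - 19*k^3 + 15*k^2 + 94*k + 160
(4) = -2*m^2 - 9*m - 2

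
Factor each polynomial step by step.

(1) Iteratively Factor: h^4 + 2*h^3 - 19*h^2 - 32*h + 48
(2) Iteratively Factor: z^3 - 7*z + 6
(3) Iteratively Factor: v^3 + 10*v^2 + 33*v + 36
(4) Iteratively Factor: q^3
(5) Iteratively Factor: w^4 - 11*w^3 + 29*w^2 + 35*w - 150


(1) = (h - 4)*(h^3 + 6*h^2 + 5*h - 12) = (h - 4)*(h + 3)*(h^2 + 3*h - 4) = (h - 4)*(h + 3)*(h + 4)*(h - 1)
(2) = (z + 3)*(z^2 - 3*z + 2) = (z - 1)*(z + 3)*(z - 2)
(3) = (v + 3)*(v^2 + 7*v + 12) = (v + 3)*(v + 4)*(v + 3)
(4) = (q)*(q^2) = q^2*(q)
(5) = (w - 3)*(w^3 - 8*w^2 + 5*w + 50) = (w - 5)*(w - 3)*(w^2 - 3*w - 10) = (w - 5)^2*(w - 3)*(w + 2)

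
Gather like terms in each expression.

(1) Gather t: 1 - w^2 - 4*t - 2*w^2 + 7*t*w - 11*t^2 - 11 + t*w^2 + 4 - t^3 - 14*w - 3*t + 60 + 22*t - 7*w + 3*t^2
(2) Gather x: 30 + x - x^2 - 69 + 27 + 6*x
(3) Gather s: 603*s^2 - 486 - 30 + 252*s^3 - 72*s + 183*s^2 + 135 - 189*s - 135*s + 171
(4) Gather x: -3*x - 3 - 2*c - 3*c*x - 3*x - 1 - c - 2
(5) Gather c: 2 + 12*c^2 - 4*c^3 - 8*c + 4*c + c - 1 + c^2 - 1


(1) = -t^3 - 8*t^2 + t*(w^2 + 7*w + 15) - 3*w^2 - 21*w + 54
(2) = -x^2 + 7*x - 12
(3) = 252*s^3 + 786*s^2 - 396*s - 210
(4) = -3*c + x*(-3*c - 6) - 6
(5) = -4*c^3 + 13*c^2 - 3*c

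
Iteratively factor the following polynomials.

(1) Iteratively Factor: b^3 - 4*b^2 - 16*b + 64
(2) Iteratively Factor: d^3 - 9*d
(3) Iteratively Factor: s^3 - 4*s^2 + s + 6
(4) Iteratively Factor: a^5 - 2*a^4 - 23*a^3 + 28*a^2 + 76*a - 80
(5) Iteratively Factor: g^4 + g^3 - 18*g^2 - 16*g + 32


(1) = (b - 4)*(b^2 - 16) = (b - 4)*(b + 4)*(b - 4)
(2) = (d - 3)*(d^2 + 3*d) = d*(d - 3)*(d + 3)
(3) = (s - 2)*(s^2 - 2*s - 3) = (s - 2)*(s + 1)*(s - 3)
(4) = (a + 2)*(a^4 - 4*a^3 - 15*a^2 + 58*a - 40) = (a - 2)*(a + 2)*(a^3 - 2*a^2 - 19*a + 20) = (a - 2)*(a + 2)*(a + 4)*(a^2 - 6*a + 5) = (a - 5)*(a - 2)*(a + 2)*(a + 4)*(a - 1)
(5) = (g - 4)*(g^3 + 5*g^2 + 2*g - 8) = (g - 4)*(g - 1)*(g^2 + 6*g + 8) = (g - 4)*(g - 1)*(g + 4)*(g + 2)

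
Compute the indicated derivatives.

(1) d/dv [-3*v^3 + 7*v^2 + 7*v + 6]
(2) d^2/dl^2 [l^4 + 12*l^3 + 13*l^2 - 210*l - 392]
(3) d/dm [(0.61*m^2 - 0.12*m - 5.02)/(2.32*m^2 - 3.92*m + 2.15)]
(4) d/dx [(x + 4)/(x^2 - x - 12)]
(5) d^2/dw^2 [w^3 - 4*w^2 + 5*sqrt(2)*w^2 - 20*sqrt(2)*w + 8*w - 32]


(1) = -9*v^2 + 14*v + 7
(2) = 12*l^2 + 72*l + 26
(3) = (-2.1128*m^2 + 25.9158*m - 19.9364)/(5.3824*m^4 - 18.1888*m^3 + 25.3424*m^2 - 16.856*m + 4.6225)
(4) = (x^2 - x - (x + 4)*(2*x - 1) - 12)/(-x^2 + x + 12)^2
(5) = 6*w - 8 + 10*sqrt(2)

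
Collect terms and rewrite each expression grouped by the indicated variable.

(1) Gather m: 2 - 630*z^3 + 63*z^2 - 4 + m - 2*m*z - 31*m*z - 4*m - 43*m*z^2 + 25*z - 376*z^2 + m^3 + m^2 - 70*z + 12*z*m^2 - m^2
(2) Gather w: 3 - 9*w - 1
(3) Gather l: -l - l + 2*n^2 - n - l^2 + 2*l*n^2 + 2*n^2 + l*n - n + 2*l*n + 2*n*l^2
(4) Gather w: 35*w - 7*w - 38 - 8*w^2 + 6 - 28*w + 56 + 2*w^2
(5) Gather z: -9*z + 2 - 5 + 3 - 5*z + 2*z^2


(1) = m^3 + 12*m^2*z + m*(-43*z^2 - 33*z - 3) - 630*z^3 - 313*z^2 - 45*z - 2
(2) = 2 - 9*w
(3) = l^2*(2*n - 1) + l*(2*n^2 + 3*n - 2) + 4*n^2 - 2*n
(4) = 24 - 6*w^2
(5) = 2*z^2 - 14*z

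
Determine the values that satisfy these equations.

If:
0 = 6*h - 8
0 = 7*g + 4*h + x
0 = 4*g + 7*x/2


Then:
g = -112/123
h = 4/3
x = 128/123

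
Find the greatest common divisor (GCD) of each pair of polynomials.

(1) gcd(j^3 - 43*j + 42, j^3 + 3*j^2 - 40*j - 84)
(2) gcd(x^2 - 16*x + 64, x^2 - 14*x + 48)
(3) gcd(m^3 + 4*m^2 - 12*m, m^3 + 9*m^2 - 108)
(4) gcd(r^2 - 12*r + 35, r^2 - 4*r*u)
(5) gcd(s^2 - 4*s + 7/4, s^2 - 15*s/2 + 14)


(1) = gcd((j - 6)*(j - 1)*(j + 7), (j - 6)*(j + 2)*(j + 7)) = j^2 + j - 42
(2) = x - 8
(3) = m + 6
(4) = 1
(5) = s - 7/2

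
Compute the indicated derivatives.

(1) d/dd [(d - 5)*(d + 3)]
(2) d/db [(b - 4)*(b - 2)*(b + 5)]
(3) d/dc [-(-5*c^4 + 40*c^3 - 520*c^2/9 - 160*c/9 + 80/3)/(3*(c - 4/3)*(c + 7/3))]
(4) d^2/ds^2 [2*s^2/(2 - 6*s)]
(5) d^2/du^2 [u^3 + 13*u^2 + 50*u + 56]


(1) = 2*d - 2
(2) = 3*b^2 - 2*b - 22
(3) = 5*(162*c^5 - 405*c^4 - 2304*c^3 + 6696*c^2 - 4960*c - 464)/(3*(81*c^4 + 162*c^3 - 423*c^2 - 504*c + 784))
(4) = -2/(27*s^3 - 27*s^2 + 9*s - 1)
(5) = 6*u + 26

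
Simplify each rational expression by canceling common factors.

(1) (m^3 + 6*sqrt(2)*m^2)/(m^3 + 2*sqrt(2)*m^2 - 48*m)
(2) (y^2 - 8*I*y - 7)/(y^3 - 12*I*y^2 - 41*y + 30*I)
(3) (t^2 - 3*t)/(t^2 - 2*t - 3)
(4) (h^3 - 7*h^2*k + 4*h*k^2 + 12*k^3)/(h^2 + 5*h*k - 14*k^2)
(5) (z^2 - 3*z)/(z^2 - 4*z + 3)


(1) = m/(m - 4*sqrt(2))
(2) = (y - 7*I)/(y^2 - 11*I*y - 30)
(3) = t/(t + 1)
(4) = (h^2 - 5*h*k - 6*k^2)/(h + 7*k)
(5) = z/(z - 1)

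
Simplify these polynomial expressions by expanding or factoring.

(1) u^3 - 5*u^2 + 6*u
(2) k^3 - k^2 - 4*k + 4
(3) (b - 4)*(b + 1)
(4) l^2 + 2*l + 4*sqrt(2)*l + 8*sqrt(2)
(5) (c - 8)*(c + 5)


(1) = u*(u - 3)*(u - 2)
(2) = (k - 2)*(k - 1)*(k + 2)
(3) = b^2 - 3*b - 4
(4) = (l + 2)*(l + 4*sqrt(2))
(5) = c^2 - 3*c - 40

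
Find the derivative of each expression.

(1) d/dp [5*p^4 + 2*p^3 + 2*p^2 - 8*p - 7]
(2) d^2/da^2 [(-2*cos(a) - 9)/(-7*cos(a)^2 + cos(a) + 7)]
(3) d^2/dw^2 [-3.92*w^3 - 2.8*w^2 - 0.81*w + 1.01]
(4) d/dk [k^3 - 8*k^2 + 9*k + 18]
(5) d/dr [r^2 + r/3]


(1) = 20*p^3 + 6*p^2 + 4*p - 8
(2) = (882*sin(a)^4*cos(a) + 1778*sin(a)^4 - 2669*sin(a)^2 - 287*cos(a)/4 + 987*cos(3*a)/4 - 49*cos(5*a) + 19)/(7*sin(a)^2 + cos(a))^3
(3) = -23.52*w - 5.6
(4) = 3*k^2 - 16*k + 9
(5) = 2*r + 1/3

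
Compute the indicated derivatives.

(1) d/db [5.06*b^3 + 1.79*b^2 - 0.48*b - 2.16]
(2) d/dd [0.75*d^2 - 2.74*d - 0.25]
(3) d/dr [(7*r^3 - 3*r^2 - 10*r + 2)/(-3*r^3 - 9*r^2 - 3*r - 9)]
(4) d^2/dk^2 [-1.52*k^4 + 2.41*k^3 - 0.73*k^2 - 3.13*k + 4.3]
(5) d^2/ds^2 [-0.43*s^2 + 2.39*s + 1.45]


(1) = 15.18*b^2 + 3.58*b - 0.48
(2) = 1.5*d - 2.74
(3) = 2*(-12*r^4 - 17*r^3 - 42*r^2 + 15*r + 16)/(3*(r^6 + 6*r^5 + 11*r^4 + 12*r^3 + 19*r^2 + 6*r + 9))
(4) = -18.24*k^2 + 14.46*k - 1.46
(5) = -0.860000000000000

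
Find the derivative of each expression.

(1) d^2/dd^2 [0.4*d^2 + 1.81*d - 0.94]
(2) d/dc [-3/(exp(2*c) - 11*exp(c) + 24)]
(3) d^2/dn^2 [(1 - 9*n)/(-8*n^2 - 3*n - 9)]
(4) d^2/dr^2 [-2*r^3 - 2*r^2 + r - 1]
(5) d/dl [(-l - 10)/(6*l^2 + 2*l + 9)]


(1) = 0.800000000000000
(2) = (6*exp(c) - 33)*exp(c)/(exp(2*c) - 11*exp(c) + 24)^2
(3) = 2*((9*n - 1)*(16*n + 3)^2 - (216*n + 19)*(8*n^2 + 3*n + 9))/(8*n^2 + 3*n + 9)^3
(4) = -12*r - 4
(5) = (6*l^2 + 120*l + 11)/(36*l^4 + 24*l^3 + 112*l^2 + 36*l + 81)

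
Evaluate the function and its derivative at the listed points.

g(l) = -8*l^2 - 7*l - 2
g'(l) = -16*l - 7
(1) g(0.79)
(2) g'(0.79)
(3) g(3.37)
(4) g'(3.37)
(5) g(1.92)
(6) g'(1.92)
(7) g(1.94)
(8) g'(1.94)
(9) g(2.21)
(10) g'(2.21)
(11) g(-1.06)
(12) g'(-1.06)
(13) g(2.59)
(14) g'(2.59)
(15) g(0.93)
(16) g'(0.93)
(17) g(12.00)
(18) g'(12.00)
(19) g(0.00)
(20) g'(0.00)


(1) = -12.52
(2) = -19.64
(3) = -116.45
(4) = -60.92
(5) = -44.93
(6) = -37.72
(7) = -45.69
(8) = -38.04
(9) = -56.54
(10) = -42.36
(11) = -3.57
(12) = 9.96
(13) = -73.79
(14) = -48.44
(15) = -15.43
(16) = -21.88
(17) = -1238.00
(18) = -199.00
(19) = -2.00
(20) = -7.00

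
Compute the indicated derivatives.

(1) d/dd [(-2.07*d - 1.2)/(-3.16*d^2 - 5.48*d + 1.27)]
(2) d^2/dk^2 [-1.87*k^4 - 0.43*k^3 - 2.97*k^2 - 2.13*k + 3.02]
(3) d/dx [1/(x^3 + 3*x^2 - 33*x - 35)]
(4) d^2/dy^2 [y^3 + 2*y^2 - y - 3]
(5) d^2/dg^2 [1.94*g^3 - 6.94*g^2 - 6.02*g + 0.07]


(1) = (6.5412*d^2 + 11.3436*d - (2.07*d + 1.2)*(6.32*d + 5.48) - 2.6289)/(3.16*d^2 + 5.48*d - 1.27)^2
(2) = -22.44*k^2 - 2.58*k - 5.94
(3) = 3*(-x^2 - 2*x + 11)/(x^3 + 3*x^2 - 33*x - 35)^2
(4) = 6*y + 4
(5) = 11.64*g - 13.88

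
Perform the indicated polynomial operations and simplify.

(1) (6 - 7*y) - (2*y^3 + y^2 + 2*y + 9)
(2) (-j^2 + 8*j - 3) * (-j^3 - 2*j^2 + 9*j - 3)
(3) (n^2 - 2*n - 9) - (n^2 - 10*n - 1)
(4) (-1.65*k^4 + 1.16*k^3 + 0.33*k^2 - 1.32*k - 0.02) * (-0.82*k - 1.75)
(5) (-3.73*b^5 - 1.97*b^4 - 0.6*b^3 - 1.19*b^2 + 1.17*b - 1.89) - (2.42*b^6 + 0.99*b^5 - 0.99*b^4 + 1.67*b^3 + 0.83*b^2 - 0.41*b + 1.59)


(1) = -2*y^3 - y^2 - 9*y - 3
(2) = j^5 - 6*j^4 - 22*j^3 + 81*j^2 - 51*j + 9
(3) = 8*n - 8
(4) = 1.353*k^5 + 1.9363*k^4 - 2.3006*k^3 + 0.5049*k^2 + 2.3264*k + 0.035
(5) = -2.42*b^6 - 4.72*b^5 - 0.98*b^4 - 2.27*b^3 - 2.02*b^2 + 1.58*b - 3.48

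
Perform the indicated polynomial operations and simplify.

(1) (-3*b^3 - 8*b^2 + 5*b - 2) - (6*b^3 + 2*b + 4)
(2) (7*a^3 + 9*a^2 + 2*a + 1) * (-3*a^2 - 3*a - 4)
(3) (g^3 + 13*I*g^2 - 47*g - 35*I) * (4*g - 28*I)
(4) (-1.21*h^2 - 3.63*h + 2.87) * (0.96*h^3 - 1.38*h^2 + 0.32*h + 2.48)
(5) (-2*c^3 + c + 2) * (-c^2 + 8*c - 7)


(1) = -9*b^3 - 8*b^2 + 3*b - 6
(2) = -21*a^5 - 48*a^4 - 61*a^3 - 45*a^2 - 11*a - 4
(3) = 4*g^4 + 24*I*g^3 + 176*g^2 + 1176*I*g - 980
(4) = -1.1616*h^5 - 1.815*h^4 + 7.3774*h^3 - 8.123*h^2 - 8.084*h + 7.1176
(5) = 2*c^5 - 16*c^4 + 13*c^3 + 6*c^2 + 9*c - 14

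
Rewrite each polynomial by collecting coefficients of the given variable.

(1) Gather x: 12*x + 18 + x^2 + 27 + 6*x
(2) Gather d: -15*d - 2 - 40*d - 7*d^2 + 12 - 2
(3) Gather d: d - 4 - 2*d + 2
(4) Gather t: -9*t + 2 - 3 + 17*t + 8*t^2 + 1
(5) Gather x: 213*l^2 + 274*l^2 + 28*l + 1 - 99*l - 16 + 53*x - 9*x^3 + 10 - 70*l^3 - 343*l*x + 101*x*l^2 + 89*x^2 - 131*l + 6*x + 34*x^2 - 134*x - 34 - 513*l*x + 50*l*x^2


(1) = x^2 + 18*x + 45
(2) = -7*d^2 - 55*d + 8
(3) = -d - 2
(4) = 8*t^2 + 8*t
(5) = -70*l^3 + 487*l^2 - 202*l - 9*x^3 + x^2*(50*l + 123) + x*(101*l^2 - 856*l - 75) - 39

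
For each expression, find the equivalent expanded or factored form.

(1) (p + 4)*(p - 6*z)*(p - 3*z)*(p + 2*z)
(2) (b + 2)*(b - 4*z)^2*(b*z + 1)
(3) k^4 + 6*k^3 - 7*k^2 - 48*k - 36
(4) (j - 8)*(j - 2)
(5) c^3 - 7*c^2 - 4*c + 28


(1) = p^4 - 7*p^3*z + 4*p^3 - 28*p^2*z + 36*p*z^3 + 144*z^3
(2) = b^4*z - 8*b^3*z^2 + 2*b^3*z + b^3 + 16*b^2*z^3 - 16*b^2*z^2 - 8*b^2*z + 2*b^2 + 32*b*z^3 + 16*b*z^2 - 16*b*z + 32*z^2
(3) = (k - 3)*(k + 1)*(k + 2)*(k + 6)
(4) = j^2 - 10*j + 16
(5) = (c - 7)*(c - 2)*(c + 2)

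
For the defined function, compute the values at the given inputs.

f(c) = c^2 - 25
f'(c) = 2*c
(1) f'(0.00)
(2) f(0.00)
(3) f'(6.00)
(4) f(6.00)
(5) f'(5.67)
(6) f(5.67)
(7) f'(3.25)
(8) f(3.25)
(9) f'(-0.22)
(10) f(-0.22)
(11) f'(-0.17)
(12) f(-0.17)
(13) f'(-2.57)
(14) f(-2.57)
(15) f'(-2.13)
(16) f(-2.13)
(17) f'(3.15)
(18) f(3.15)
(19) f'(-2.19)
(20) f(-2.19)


(1) = 0.00
(2) = -25.00
(3) = 12.00
(4) = 11.00
(5) = 11.34
(6) = 7.15
(7) = 6.50
(8) = -14.44
(9) = -0.44
(10) = -24.95
(11) = -0.34
(12) = -24.97
(13) = -5.14
(14) = -18.40
(15) = -4.26
(16) = -20.46
(17) = 6.30
(18) = -15.08
(19) = -4.38
(20) = -20.20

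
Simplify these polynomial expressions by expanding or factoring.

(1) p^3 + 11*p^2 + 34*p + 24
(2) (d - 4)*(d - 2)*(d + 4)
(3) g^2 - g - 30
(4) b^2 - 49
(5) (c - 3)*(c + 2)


(1) = (p + 1)*(p + 4)*(p + 6)
(2) = d^3 - 2*d^2 - 16*d + 32
(3) = (g - 6)*(g + 5)
(4) = (b - 7)*(b + 7)
(5) = c^2 - c - 6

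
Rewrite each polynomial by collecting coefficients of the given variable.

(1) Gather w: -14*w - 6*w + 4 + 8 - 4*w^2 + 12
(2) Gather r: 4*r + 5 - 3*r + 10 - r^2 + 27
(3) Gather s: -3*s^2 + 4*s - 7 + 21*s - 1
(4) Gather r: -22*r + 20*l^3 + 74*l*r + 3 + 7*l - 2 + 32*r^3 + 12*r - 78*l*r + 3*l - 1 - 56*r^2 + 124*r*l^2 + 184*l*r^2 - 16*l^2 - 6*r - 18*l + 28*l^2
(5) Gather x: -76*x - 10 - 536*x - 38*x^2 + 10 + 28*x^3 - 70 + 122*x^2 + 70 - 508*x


(1) = -4*w^2 - 20*w + 24
(2) = -r^2 + r + 42
(3) = -3*s^2 + 25*s - 8
(4) = 20*l^3 + 12*l^2 - 8*l + 32*r^3 + r^2*(184*l - 56) + r*(124*l^2 - 4*l - 16)
(5) = 28*x^3 + 84*x^2 - 1120*x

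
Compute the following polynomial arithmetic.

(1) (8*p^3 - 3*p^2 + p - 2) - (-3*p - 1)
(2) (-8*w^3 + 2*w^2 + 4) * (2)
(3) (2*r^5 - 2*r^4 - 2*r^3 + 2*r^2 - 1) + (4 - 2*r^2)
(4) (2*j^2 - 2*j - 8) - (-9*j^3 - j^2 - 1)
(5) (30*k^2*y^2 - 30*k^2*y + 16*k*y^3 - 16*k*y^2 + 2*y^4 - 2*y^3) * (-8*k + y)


(1) = 8*p^3 - 3*p^2 + 4*p - 1
(2) = -16*w^3 + 4*w^2 + 8
(3) = 2*r^5 - 2*r^4 - 2*r^3 + 3
(4) = 9*j^3 + 3*j^2 - 2*j - 7
(5) = -240*k^3*y^2 + 240*k^3*y - 98*k^2*y^3 + 98*k^2*y^2 + 2*y^5 - 2*y^4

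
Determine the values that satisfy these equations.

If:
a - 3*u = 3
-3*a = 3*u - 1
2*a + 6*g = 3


Then:
a = 1
g = 1/6
u = -2/3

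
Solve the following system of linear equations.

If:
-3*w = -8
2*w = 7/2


Then:
No Solution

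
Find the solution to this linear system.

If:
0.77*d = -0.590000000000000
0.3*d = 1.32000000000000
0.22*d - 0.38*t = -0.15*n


Then:
No Solution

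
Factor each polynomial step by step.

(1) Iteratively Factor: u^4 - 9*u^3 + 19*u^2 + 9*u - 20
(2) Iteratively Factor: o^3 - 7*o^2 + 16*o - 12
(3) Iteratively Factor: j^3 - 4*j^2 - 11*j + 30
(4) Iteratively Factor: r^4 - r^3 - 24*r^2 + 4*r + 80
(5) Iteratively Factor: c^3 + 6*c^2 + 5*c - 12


(1) = (u - 5)*(u^3 - 4*u^2 - u + 4) = (u - 5)*(u - 4)*(u^2 - 1) = (u - 5)*(u - 4)*(u + 1)*(u - 1)
(2) = (o - 2)*(o^2 - 5*o + 6) = (o - 3)*(o - 2)*(o - 2)
(3) = (j + 3)*(j^2 - 7*j + 10) = (j - 2)*(j + 3)*(j - 5)
(4) = (r + 4)*(r^3 - 5*r^2 - 4*r + 20) = (r + 2)*(r + 4)*(r^2 - 7*r + 10) = (r - 2)*(r + 2)*(r + 4)*(r - 5)
(5) = (c + 4)*(c^2 + 2*c - 3) = (c + 3)*(c + 4)*(c - 1)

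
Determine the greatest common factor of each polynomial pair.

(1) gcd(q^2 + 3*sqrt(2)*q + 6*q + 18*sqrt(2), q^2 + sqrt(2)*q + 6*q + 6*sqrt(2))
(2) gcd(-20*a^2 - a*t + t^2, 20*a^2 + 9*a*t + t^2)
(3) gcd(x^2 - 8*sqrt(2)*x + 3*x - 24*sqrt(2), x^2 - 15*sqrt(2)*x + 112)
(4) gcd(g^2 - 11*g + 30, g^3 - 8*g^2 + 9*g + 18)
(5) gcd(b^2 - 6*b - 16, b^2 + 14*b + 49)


(1) = gcd((q + 6)*(q + 3*sqrt(2)), (q + 6)*(q + sqrt(2))) = q + 6
(2) = 4*a + t
(3) = x - 8*sqrt(2)
(4) = g - 6
(5) = 1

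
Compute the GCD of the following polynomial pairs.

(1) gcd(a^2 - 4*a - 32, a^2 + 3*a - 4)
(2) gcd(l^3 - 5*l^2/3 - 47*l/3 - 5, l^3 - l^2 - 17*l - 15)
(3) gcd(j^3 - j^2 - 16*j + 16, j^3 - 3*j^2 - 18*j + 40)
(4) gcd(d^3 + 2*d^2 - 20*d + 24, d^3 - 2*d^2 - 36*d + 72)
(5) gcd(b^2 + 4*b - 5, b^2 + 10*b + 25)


(1) = a + 4
(2) = gcd((l - 5)*(l + 1/3)*(l + 3), (l - 5)*(l + 1)*(l + 3)) = l^2 - 2*l - 15
(3) = j + 4
(4) = d^2 + 4*d - 12
(5) = b + 5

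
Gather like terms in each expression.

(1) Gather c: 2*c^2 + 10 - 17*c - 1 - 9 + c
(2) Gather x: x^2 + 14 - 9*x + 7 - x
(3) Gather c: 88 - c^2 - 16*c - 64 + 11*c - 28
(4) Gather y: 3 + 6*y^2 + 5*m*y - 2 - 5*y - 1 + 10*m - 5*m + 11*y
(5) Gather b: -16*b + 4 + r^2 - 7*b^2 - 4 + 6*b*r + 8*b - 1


(1) = 2*c^2 - 16*c
(2) = x^2 - 10*x + 21
(3) = -c^2 - 5*c - 4
(4) = 5*m + 6*y^2 + y*(5*m + 6)
(5) = -7*b^2 + b*(6*r - 8) + r^2 - 1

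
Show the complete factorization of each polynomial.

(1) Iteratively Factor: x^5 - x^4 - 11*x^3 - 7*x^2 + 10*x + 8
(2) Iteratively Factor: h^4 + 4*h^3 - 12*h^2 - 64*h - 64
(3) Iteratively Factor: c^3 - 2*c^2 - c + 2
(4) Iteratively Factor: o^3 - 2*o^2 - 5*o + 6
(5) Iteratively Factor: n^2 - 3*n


(1) = (x + 1)*(x^4 - 2*x^3 - 9*x^2 + 2*x + 8) = (x + 1)*(x + 2)*(x^3 - 4*x^2 - x + 4) = (x - 4)*(x + 1)*(x + 2)*(x^2 - 1) = (x - 4)*(x + 1)^2*(x + 2)*(x - 1)
(2) = (h + 2)*(h^3 + 2*h^2 - 16*h - 32) = (h + 2)*(h + 4)*(h^2 - 2*h - 8) = (h - 4)*(h + 2)*(h + 4)*(h + 2)
(3) = (c - 1)*(c^2 - c - 2) = (c - 1)*(c + 1)*(c - 2)
(4) = (o - 3)*(o^2 + o - 2) = (o - 3)*(o + 2)*(o - 1)
(5) = (n - 3)*(n)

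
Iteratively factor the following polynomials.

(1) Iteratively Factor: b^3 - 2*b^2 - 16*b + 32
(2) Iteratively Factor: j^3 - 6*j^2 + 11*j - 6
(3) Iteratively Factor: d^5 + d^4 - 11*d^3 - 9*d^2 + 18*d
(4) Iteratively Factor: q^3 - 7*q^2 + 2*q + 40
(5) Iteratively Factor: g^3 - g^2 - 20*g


(1) = (b - 2)*(b^2 - 16) = (b - 2)*(b + 4)*(b - 4)
(2) = (j - 2)*(j^2 - 4*j + 3) = (j - 3)*(j - 2)*(j - 1)
(3) = (d - 1)*(d^4 + 2*d^3 - 9*d^2 - 18*d) = (d - 1)*(d + 2)*(d^3 - 9*d) = (d - 1)*(d + 2)*(d + 3)*(d^2 - 3*d) = (d - 3)*(d - 1)*(d + 2)*(d + 3)*(d)
(4) = (q + 2)*(q^2 - 9*q + 20) = (q - 5)*(q + 2)*(q - 4)
(5) = (g)*(g^2 - g - 20) = g*(g + 4)*(g - 5)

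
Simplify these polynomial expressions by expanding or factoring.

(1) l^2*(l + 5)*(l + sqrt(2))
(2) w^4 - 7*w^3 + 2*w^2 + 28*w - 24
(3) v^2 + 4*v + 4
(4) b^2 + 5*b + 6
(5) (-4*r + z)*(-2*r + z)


(1) = l^4 + sqrt(2)*l^3 + 5*l^3 + 5*sqrt(2)*l^2
(2) = (w - 6)*(w - 2)*(w - 1)*(w + 2)
(3) = (v + 2)^2
(4) = (b + 2)*(b + 3)
(5) = 8*r^2 - 6*r*z + z^2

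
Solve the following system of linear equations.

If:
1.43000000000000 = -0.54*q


Then:
q = -2.65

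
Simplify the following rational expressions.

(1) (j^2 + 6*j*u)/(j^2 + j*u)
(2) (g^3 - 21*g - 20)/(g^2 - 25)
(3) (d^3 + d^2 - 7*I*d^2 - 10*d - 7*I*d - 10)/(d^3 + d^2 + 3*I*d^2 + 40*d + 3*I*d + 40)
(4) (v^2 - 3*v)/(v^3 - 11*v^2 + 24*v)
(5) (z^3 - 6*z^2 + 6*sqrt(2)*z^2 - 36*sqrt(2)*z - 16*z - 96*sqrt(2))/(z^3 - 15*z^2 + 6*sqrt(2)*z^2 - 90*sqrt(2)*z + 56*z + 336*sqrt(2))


(1) = (j + 6*u)/(j + u)
(2) = (g^2 + 5*g + 4)/(g + 5)
(3) = (d - 2*I)/(d + 8*I)
(4) = 1/(v - 8)
(5) = (z + 2)/(z - 7)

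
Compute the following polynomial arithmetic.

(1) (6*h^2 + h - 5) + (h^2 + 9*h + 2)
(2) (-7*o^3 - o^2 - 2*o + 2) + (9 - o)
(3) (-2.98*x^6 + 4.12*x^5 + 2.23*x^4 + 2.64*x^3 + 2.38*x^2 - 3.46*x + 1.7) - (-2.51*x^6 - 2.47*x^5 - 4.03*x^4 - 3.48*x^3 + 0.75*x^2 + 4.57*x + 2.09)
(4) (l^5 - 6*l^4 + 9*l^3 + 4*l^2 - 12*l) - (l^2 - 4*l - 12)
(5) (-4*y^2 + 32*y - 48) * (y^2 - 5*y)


(1) = 7*h^2 + 10*h - 3
(2) = -7*o^3 - o^2 - 3*o + 11
(3) = -0.47*x^6 + 6.59*x^5 + 6.26*x^4 + 6.12*x^3 + 1.63*x^2 - 8.03*x - 0.39
(4) = l^5 - 6*l^4 + 9*l^3 + 3*l^2 - 8*l + 12
(5) = -4*y^4 + 52*y^3 - 208*y^2 + 240*y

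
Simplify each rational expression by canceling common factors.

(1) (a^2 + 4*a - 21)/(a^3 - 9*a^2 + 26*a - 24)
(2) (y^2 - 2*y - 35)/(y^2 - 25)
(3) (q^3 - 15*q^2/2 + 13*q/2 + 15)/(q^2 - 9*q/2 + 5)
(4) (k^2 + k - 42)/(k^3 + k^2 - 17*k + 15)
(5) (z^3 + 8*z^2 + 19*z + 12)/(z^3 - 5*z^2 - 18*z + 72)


(1) = (a + 7)/(a^2 - 6*a + 8)
(2) = (y - 7)/(y - 5)
(3) = (q^2 - 5*q - 6)/(q - 2)
(4) = (k^2 + k - 42)/(k^3 + k^2 - 17*k + 15)
(5) = (z^2 + 4*z + 3)/(z^2 - 9*z + 18)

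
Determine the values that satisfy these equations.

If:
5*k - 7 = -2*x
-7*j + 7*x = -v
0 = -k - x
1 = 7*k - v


Then:
j = -1/7
k = 7/3
v = 46/3
x = -7/3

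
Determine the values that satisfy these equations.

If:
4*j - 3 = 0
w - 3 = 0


Then:
j = 3/4
w = 3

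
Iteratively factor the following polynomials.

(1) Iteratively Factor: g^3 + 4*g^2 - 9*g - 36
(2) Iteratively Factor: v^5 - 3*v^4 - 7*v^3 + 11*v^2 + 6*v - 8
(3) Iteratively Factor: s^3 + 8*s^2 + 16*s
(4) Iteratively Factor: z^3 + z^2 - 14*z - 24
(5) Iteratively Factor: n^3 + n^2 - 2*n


(1) = (g + 4)*(g^2 - 9) = (g + 3)*(g + 4)*(g - 3)
(2) = (v + 1)*(v^4 - 4*v^3 - 3*v^2 + 14*v - 8) = (v - 1)*(v + 1)*(v^3 - 3*v^2 - 6*v + 8) = (v - 4)*(v - 1)*(v + 1)*(v^2 + v - 2) = (v - 4)*(v - 1)^2*(v + 1)*(v + 2)
(3) = (s + 4)*(s^2 + 4*s) = s*(s + 4)*(s + 4)
(4) = (z - 4)*(z^2 + 5*z + 6) = (z - 4)*(z + 3)*(z + 2)
(5) = (n)*(n^2 + n - 2) = n*(n - 1)*(n + 2)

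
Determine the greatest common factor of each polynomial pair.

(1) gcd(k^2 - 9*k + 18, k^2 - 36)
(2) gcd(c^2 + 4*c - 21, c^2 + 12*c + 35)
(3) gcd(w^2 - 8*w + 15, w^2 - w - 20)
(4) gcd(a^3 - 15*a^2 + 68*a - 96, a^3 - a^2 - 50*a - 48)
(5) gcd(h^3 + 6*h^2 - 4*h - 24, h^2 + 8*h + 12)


(1) = gcd((k - 6)*(k - 3), (k - 6)*(k + 6)) = k - 6
(2) = c + 7
(3) = gcd((w - 5)*(w - 3), (w - 5)*(w + 4)) = w - 5
(4) = gcd((a - 8)*(a - 4)*(a - 3), (a - 8)*(a + 1)*(a + 6)) = a - 8
(5) = h^2 + 8*h + 12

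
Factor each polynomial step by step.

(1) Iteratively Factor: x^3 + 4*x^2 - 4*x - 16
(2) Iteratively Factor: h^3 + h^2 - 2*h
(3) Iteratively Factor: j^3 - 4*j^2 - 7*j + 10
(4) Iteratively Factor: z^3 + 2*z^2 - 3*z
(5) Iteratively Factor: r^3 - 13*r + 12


(1) = (x + 2)*(x^2 + 2*x - 8) = (x + 2)*(x + 4)*(x - 2)
(2) = (h)*(h^2 + h - 2) = h*(h + 2)*(h - 1)
(3) = (j + 2)*(j^2 - 6*j + 5) = (j - 1)*(j + 2)*(j - 5)
(4) = (z + 3)*(z^2 - z) = z*(z + 3)*(z - 1)
(5) = (r - 1)*(r^2 + r - 12) = (r - 3)*(r - 1)*(r + 4)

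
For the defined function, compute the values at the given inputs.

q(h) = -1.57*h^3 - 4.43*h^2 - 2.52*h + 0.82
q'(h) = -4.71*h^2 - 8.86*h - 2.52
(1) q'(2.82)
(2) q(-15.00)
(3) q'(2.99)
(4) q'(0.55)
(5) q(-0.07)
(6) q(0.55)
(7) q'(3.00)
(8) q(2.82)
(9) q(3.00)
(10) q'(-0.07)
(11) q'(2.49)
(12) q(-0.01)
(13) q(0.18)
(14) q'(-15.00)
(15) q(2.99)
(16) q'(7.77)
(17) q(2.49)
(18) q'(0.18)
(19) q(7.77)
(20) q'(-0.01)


(1) = -64.96
(2) = 4340.62
(3) = -71.12
(4) = -8.82
(5) = 0.98
(6) = -2.17
(7) = -71.49
(8) = -76.72
(9) = -89.00
(10) = -1.92
(11) = -53.78
(12) = 0.84
(13) = 0.21
(14) = -929.37
(15) = -88.29
(16) = -355.72
(17) = -57.16
(18) = -4.27
(19) = -1022.70
(20) = -2.43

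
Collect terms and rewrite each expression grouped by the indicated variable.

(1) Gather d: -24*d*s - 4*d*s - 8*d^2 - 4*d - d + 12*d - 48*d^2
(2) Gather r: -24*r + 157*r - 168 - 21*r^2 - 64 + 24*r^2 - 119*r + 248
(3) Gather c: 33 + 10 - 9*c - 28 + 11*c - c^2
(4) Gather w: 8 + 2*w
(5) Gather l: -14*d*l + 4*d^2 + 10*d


(1) = -56*d^2 + d*(7 - 28*s)
(2) = 3*r^2 + 14*r + 16
(3) = -c^2 + 2*c + 15
(4) = 2*w + 8
(5) = 4*d^2 - 14*d*l + 10*d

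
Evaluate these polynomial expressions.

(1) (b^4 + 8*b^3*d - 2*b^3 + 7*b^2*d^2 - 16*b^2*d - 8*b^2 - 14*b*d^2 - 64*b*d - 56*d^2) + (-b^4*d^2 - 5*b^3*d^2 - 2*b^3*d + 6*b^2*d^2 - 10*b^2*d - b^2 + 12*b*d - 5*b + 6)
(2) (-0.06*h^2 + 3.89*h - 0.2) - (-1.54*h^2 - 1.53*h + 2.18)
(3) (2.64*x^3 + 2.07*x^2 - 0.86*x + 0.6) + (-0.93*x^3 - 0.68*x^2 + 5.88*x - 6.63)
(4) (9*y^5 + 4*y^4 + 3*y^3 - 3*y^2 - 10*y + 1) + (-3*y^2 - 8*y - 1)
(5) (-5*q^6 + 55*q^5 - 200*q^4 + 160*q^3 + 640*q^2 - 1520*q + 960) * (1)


(1) = -b^4*d^2 + b^4 - 5*b^3*d^2 + 6*b^3*d - 2*b^3 + 13*b^2*d^2 - 26*b^2*d - 9*b^2 - 14*b*d^2 - 52*b*d - 5*b - 56*d^2 + 6
(2) = 1.48*h^2 + 5.42*h - 2.38
(3) = 1.71*x^3 + 1.39*x^2 + 5.02*x - 6.03
(4) = 9*y^5 + 4*y^4 + 3*y^3 - 6*y^2 - 18*y
(5) = -5*q^6 + 55*q^5 - 200*q^4 + 160*q^3 + 640*q^2 - 1520*q + 960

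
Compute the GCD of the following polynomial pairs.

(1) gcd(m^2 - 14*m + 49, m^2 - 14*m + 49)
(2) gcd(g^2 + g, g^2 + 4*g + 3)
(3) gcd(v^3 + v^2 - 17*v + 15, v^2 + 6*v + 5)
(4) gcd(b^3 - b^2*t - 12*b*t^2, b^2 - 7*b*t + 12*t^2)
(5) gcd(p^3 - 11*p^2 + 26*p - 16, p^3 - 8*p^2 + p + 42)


(1) = gcd((m - 7)^2, (m - 7)^2) = m^2 - 14*m + 49
(2) = gcd(g*(g + 1), (g + 1)*(g + 3)) = g + 1
(3) = gcd((v - 3)*(v - 1)*(v + 5), (v + 1)*(v + 5)) = v + 5
(4) = -b + 4*t
(5) = 1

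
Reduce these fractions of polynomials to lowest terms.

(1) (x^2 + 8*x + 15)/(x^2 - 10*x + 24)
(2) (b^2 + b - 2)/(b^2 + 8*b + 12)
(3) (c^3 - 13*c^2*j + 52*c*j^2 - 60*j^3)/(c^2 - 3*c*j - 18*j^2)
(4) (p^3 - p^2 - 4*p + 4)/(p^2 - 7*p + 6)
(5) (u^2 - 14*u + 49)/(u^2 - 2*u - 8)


(1) = (x^2 + 8*x + 15)/(x^2 - 10*x + 24)
(2) = (b - 1)/(b + 6)
(3) = (c^2 - 7*c*j + 10*j^2)/(c + 3*j)
(4) = (p^2 - 4)/(p - 6)
(5) = (u^2 - 14*u + 49)/(u^2 - 2*u - 8)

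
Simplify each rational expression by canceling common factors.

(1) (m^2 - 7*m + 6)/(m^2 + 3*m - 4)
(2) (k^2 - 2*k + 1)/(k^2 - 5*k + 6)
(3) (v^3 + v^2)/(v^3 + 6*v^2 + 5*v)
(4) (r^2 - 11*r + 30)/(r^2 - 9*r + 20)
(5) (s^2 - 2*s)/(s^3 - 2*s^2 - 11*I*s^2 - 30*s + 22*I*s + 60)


(1) = (m - 6)/(m + 4)
(2) = (k^2 - 2*k + 1)/(k^2 - 5*k + 6)
(3) = v/(v + 5)
(4) = (r - 6)/(r - 4)
(5) = s/(s^2 - 11*I*s - 30)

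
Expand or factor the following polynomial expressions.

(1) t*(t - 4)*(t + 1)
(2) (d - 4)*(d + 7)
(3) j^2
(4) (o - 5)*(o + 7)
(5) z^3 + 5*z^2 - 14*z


(1) = t^3 - 3*t^2 - 4*t
(2) = d^2 + 3*d - 28
(3) = j^2
(4) = o^2 + 2*o - 35
(5) = z*(z - 2)*(z + 7)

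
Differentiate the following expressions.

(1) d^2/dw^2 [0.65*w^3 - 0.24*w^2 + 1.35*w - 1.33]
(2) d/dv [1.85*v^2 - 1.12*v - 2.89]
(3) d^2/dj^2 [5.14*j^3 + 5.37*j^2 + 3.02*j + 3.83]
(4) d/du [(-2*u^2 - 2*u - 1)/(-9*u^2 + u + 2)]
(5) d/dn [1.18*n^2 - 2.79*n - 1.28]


(1) = 3.9*w - 0.48
(2) = 3.7*v - 1.12
(3) = 30.84*j + 10.74
(4) = (-20*u^2 - 26*u - 3)/(81*u^4 - 18*u^3 - 35*u^2 + 4*u + 4)
(5) = 2.36*n - 2.79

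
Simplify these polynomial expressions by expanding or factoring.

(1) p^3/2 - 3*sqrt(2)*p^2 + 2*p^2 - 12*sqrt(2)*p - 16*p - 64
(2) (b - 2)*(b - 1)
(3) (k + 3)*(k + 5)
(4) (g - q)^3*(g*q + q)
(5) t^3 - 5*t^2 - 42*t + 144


(1) = (p/2 + sqrt(2))*(p + 4)*(p - 8*sqrt(2))
(2) = b^2 - 3*b + 2
(3) = k^2 + 8*k + 15
(4) = g^4*q - 3*g^3*q^2 + g^3*q + 3*g^2*q^3 - 3*g^2*q^2 - g*q^4 + 3*g*q^3 - q^4
(5) = (t - 8)*(t - 3)*(t + 6)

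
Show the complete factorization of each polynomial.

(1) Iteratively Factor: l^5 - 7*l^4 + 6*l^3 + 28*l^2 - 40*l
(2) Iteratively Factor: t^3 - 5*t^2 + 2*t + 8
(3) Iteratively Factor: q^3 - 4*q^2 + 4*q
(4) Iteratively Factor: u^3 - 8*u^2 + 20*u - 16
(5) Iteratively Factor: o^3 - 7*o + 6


(1) = (l - 2)*(l^4 - 5*l^3 - 4*l^2 + 20*l) = (l - 5)*(l - 2)*(l^3 - 4*l) = l*(l - 5)*(l - 2)*(l^2 - 4) = l*(l - 5)*(l - 2)^2*(l + 2)
(2) = (t - 2)*(t^2 - 3*t - 4) = (t - 4)*(t - 2)*(t + 1)
(3) = (q - 2)*(q^2 - 2*q) = q*(q - 2)*(q - 2)
(4) = (u - 4)*(u^2 - 4*u + 4) = (u - 4)*(u - 2)*(u - 2)
(5) = (o - 1)*(o^2 + o - 6) = (o - 2)*(o - 1)*(o + 3)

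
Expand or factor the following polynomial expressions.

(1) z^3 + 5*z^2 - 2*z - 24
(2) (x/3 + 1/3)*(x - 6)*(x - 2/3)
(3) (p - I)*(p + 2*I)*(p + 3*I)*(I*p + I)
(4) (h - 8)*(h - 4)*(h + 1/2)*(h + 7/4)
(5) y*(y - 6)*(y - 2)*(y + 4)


(1) = (z - 2)*(z + 3)*(z + 4)
(2) = x^3/3 - 17*x^2/9 - 8*x/9 + 4/3
(3) = I*p^4 - 4*p^3 + I*p^3 - 4*p^2 - I*p^2 - 6*p - I*p - 6
(4) = h^4 - 39*h^3/4 + 47*h^2/8 + 123*h/2 + 28
(5) = y^4 - 4*y^3 - 20*y^2 + 48*y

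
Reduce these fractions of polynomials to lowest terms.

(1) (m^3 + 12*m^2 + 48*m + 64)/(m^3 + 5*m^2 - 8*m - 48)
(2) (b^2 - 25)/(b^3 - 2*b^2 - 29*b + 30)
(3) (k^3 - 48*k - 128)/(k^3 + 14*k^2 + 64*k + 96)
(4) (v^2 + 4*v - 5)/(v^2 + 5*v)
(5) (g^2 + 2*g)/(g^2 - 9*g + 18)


(1) = (m + 4)/(m - 3)
(2) = (b - 5)/(b^2 - 7*b + 6)
(3) = (k - 8)/(k + 6)
(4) = (v - 1)/v
(5) = (g^2 + 2*g)/(g^2 - 9*g + 18)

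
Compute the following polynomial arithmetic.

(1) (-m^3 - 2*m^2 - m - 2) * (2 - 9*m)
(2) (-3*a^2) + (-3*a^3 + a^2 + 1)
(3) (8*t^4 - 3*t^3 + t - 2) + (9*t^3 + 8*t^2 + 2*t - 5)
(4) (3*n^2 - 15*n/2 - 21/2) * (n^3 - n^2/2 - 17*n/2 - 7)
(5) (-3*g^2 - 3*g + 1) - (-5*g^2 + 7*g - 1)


(1) = 9*m^4 + 16*m^3 + 5*m^2 + 16*m - 4
(2) = -3*a^3 - 2*a^2 + 1
(3) = 8*t^4 + 6*t^3 + 8*t^2 + 3*t - 7
(4) = 3*n^5 - 9*n^4 - 129*n^3/4 + 48*n^2 + 567*n/4 + 147/2
(5) = 2*g^2 - 10*g + 2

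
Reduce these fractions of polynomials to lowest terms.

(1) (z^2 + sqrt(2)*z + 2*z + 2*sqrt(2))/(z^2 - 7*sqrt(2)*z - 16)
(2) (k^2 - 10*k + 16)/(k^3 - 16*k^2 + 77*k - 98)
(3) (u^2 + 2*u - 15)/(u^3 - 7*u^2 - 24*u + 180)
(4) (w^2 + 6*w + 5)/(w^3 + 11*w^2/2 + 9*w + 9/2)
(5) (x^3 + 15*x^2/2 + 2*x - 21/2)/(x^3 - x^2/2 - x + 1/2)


(1) = (z + 2)/(z - 8*sqrt(2))
(2) = (k - 8)/(k^2 - 14*k + 49)
(3) = (u - 3)/(u^2 - 12*u + 36)
(4) = (2*w + 10)/(2*w^2 + 9*w + 9)
(5) = (2*x^2 + 17*x + 21)/(2*x^2 + x - 1)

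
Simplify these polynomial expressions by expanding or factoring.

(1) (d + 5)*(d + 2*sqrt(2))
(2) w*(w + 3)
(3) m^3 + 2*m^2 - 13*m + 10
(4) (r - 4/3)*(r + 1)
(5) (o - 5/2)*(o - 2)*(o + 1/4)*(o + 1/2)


(1) = d^2 + 2*sqrt(2)*d + 5*d + 10*sqrt(2)
(2) = w^2 + 3*w
(3) = (m - 2)*(m - 1)*(m + 5)
(4) = r^2 - r/3 - 4/3
(5) = o^4 - 15*o^3/4 + 7*o^2/4 + 51*o/16 + 5/8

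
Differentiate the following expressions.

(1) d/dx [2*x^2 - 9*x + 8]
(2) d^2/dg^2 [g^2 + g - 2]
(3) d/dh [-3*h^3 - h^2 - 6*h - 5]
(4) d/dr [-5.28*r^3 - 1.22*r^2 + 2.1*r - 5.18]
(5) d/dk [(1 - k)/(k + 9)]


(1) = 4*x - 9
(2) = 2
(3) = -9*h^2 - 2*h - 6
(4) = -15.84*r^2 - 2.44*r + 2.1
(5) = -10/(k + 9)^2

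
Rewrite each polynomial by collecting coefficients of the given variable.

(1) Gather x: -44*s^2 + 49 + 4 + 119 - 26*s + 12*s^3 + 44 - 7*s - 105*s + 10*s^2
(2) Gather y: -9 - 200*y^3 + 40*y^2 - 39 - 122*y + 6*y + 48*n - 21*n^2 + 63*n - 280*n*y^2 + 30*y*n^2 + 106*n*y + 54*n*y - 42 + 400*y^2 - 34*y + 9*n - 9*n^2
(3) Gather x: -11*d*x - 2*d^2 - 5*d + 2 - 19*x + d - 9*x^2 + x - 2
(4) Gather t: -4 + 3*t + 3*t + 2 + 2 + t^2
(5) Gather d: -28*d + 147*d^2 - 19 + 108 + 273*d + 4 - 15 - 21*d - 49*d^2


(1) = 12*s^3 - 34*s^2 - 138*s + 216
(2) = -30*n^2 + 120*n - 200*y^3 + y^2*(440 - 280*n) + y*(30*n^2 + 160*n - 150) - 90
(3) = -2*d^2 - 4*d - 9*x^2 + x*(-11*d - 18)
(4) = t^2 + 6*t
(5) = 98*d^2 + 224*d + 78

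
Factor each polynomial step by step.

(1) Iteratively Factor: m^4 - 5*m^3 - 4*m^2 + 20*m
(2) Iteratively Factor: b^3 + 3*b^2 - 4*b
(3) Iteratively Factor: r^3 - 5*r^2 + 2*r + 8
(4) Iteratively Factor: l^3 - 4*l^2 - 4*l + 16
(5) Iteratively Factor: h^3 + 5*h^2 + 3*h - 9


(1) = (m - 5)*(m^3 - 4*m) = (m - 5)*(m + 2)*(m^2 - 2*m) = (m - 5)*(m - 2)*(m + 2)*(m)
(2) = (b - 1)*(b^2 + 4*b) = (b - 1)*(b + 4)*(b)
(3) = (r - 2)*(r^2 - 3*r - 4) = (r - 4)*(r - 2)*(r + 1)
(4) = (l + 2)*(l^2 - 6*l + 8) = (l - 4)*(l + 2)*(l - 2)
(5) = (h + 3)*(h^2 + 2*h - 3) = (h + 3)^2*(h - 1)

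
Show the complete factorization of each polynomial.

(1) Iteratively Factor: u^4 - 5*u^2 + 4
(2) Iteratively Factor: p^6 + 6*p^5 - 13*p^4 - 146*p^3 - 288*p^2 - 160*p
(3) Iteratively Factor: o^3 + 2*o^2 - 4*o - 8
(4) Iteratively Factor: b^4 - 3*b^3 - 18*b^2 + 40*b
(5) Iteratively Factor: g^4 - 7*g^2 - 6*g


(1) = (u + 1)*(u^3 - u^2 - 4*u + 4) = (u + 1)*(u + 2)*(u^2 - 3*u + 2) = (u - 1)*(u + 1)*(u + 2)*(u - 2)
(2) = (p + 1)*(p^5 + 5*p^4 - 18*p^3 - 128*p^2 - 160*p) = p*(p + 1)*(p^4 + 5*p^3 - 18*p^2 - 128*p - 160) = p*(p + 1)*(p + 2)*(p^3 + 3*p^2 - 24*p - 80) = p*(p + 1)*(p + 2)*(p + 4)*(p^2 - p - 20) = p*(p - 5)*(p + 1)*(p + 2)*(p + 4)*(p + 4)
(3) = (o - 2)*(o^2 + 4*o + 4) = (o - 2)*(o + 2)*(o + 2)
(4) = (b - 5)*(b^3 + 2*b^2 - 8*b) = (b - 5)*(b + 4)*(b^2 - 2*b) = (b - 5)*(b - 2)*(b + 4)*(b)
(5) = (g)*(g^3 - 7*g - 6) = g*(g - 3)*(g^2 + 3*g + 2) = g*(g - 3)*(g + 2)*(g + 1)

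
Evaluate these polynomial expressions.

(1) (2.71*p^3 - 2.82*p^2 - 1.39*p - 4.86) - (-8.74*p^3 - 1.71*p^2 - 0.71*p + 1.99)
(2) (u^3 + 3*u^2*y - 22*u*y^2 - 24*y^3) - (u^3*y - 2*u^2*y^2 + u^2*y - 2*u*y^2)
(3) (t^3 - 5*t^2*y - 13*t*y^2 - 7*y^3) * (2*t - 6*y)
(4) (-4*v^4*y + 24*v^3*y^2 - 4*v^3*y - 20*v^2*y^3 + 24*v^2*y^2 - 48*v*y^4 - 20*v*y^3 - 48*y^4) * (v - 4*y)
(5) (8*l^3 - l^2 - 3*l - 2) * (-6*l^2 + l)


(1) = 11.45*p^3 - 1.11*p^2 - 0.68*p - 6.85
(2) = -u^3*y + u^3 + 2*u^2*y^2 + 2*u^2*y - 20*u*y^2 - 24*y^3
(3) = 2*t^4 - 16*t^3*y + 4*t^2*y^2 + 64*t*y^3 + 42*y^4
(4) = -4*v^5*y + 40*v^4*y^2 - 4*v^4*y - 116*v^3*y^3 + 40*v^3*y^2 + 32*v^2*y^4 - 116*v^2*y^3 + 192*v*y^5 + 32*v*y^4 + 192*y^5
(5) = -48*l^5 + 14*l^4 + 17*l^3 + 9*l^2 - 2*l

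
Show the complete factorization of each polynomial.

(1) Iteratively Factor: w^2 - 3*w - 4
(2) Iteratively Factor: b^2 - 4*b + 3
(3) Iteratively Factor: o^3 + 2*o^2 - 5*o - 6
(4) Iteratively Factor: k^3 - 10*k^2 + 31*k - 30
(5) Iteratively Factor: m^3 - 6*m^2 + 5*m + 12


(1) = (w - 4)*(w + 1)
(2) = (b - 3)*(b - 1)
(3) = (o + 3)*(o^2 - o - 2) = (o - 2)*(o + 3)*(o + 1)
(4) = (k - 2)*(k^2 - 8*k + 15) = (k - 3)*(k - 2)*(k - 5)
(5) = (m - 4)*(m^2 - 2*m - 3) = (m - 4)*(m + 1)*(m - 3)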